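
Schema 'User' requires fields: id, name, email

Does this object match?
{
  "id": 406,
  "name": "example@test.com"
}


Checking required fields...
Missing: email
Invalid - missing required field 'email'


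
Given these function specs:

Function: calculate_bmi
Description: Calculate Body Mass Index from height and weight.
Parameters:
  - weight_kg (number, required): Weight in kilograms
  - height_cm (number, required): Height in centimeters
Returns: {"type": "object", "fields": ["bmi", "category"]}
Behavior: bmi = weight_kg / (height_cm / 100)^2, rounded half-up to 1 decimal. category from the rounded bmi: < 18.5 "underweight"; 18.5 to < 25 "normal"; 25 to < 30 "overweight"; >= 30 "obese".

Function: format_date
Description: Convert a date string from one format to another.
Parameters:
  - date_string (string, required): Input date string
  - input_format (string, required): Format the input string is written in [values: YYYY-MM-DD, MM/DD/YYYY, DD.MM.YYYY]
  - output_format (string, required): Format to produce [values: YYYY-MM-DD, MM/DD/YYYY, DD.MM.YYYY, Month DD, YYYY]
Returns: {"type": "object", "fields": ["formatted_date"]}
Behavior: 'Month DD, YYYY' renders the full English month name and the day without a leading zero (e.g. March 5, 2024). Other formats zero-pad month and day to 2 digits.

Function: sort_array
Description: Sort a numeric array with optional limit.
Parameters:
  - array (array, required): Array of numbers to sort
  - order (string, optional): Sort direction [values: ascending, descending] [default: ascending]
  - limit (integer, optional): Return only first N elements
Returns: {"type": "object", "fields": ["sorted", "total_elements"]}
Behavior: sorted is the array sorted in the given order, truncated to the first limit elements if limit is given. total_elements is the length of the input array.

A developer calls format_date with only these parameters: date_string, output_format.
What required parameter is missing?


Required parameters: date_string, input_format, output_format
Provided: date_string, output_format
Missing: input_format
input_format


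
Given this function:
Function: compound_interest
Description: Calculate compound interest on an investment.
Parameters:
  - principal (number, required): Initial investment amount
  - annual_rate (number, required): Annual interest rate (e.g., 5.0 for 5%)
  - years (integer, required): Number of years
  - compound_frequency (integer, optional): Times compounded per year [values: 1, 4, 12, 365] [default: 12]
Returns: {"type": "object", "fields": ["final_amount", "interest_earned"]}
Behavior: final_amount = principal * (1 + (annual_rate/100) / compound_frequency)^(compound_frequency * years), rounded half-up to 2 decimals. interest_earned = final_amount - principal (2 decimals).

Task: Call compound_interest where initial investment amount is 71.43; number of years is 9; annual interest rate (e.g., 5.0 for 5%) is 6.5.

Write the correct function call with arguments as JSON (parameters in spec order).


Mapping each described value to its parameter name:
  'Initial investment amount' -> principal = 71.43
  'Number of years' -> years = 9
  'Annual interest rate (e.g., 5.0 for 5%)' -> annual_rate = 6.5
compound_interest({"principal": 71.43, "annual_rate": 6.5, "years": 9})


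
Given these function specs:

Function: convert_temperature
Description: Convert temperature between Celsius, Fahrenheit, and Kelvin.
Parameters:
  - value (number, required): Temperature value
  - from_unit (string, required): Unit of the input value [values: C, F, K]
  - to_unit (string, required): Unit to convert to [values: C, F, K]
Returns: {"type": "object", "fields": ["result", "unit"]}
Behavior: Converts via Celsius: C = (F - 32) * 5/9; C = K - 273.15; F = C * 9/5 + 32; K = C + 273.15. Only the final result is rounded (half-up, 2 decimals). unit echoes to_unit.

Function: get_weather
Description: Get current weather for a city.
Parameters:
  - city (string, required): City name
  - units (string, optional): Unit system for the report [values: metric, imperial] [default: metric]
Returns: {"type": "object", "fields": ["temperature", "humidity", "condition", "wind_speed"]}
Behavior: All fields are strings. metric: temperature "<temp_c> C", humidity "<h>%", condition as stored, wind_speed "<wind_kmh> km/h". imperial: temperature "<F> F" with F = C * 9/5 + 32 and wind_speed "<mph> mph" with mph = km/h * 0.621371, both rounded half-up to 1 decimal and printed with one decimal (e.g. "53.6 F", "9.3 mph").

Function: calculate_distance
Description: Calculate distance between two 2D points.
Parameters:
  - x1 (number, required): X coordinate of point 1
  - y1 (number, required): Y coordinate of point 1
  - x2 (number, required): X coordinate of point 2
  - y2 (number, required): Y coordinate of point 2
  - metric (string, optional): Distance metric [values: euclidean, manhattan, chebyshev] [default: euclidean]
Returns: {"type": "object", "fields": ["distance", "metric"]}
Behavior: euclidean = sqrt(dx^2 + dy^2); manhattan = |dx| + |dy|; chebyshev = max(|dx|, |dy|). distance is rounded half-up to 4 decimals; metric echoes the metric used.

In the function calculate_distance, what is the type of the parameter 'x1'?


The calculate_distance spec declares:
  - x1 (number, required): X coordinate of point 1
Type:
number


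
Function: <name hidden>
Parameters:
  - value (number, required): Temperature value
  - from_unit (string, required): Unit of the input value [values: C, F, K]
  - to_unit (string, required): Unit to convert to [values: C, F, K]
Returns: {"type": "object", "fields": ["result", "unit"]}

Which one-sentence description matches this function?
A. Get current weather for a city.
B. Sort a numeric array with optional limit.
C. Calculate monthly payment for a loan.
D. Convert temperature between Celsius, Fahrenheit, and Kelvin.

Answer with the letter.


Parameters value, from_unit, to_unit and return ["result", "unit"] fit: Convert temperature between Celsius, Fahrenheit, and Kelvin.
D


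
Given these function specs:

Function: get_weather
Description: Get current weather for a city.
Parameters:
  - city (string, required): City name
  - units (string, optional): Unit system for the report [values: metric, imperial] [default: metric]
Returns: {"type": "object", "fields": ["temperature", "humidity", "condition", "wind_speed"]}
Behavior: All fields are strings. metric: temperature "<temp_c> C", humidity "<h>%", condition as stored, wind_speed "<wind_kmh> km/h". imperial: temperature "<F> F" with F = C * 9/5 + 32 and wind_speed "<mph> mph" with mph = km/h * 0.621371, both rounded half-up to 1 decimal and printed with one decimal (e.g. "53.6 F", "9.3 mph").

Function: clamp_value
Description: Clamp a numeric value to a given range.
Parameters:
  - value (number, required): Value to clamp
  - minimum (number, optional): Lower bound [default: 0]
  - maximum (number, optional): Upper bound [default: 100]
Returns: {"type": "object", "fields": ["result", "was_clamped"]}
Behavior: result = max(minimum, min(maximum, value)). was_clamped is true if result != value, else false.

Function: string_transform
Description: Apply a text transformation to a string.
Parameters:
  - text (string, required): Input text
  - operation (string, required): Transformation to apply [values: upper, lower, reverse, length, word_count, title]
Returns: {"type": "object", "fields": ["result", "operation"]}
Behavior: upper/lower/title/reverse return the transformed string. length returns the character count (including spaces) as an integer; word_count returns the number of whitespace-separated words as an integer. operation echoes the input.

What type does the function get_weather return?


The get_weather spec declares Returns: {"type": "object", "fields": ["temperature", "humidity", "condition", "wind_speed"]}
Type:
object


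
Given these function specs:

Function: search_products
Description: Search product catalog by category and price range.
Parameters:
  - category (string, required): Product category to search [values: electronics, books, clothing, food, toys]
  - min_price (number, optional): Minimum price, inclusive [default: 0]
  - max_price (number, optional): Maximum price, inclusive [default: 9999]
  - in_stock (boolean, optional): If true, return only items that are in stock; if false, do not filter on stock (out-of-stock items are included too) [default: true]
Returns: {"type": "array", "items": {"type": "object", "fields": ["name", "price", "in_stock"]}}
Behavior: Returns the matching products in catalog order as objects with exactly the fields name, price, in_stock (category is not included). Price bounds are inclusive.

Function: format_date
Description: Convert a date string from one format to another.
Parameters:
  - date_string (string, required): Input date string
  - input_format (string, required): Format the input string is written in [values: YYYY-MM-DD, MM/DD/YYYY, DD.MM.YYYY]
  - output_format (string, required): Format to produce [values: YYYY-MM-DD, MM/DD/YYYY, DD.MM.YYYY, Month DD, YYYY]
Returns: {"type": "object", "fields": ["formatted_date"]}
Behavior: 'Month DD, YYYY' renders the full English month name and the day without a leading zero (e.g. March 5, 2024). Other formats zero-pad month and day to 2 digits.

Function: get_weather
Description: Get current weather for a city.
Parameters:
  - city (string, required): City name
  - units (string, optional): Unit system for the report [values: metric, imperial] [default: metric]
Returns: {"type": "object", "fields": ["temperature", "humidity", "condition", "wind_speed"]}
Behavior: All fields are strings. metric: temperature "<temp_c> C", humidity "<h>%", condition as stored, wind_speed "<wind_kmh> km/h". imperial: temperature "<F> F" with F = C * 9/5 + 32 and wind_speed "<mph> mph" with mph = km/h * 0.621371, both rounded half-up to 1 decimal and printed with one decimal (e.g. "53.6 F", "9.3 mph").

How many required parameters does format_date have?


Parameters of format_date: date_string (required), input_format (required), output_format (required)
Required count:
3


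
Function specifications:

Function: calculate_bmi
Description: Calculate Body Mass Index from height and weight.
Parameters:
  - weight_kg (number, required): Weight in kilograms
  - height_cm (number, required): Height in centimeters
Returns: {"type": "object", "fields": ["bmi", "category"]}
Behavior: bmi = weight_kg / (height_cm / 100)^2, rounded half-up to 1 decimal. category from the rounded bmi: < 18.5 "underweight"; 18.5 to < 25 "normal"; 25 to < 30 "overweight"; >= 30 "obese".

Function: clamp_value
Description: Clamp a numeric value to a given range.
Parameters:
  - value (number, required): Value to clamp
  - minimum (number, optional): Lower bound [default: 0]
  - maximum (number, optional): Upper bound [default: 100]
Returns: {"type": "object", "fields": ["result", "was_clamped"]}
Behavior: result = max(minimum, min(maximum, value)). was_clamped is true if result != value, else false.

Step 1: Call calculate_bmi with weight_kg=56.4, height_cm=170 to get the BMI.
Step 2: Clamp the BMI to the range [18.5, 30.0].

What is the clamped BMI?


Step 1: calculate_bmi(weight_kg=56.4, height_cm=170)
  height_m = 170 / 100 = 1.7
  bmi = 56.4 / 1.7^2 = 56.4 / 2.89 = 19.515571 -> 19.5
  18.5 <= 19.5 < 25 -> normal
  -> bmi = 19.5
Step 2: clamp_value(value=19.5, minimum=18.5, maximum=30.0)
  result = max(18.5, min(30.0, 19.5)) = max(18.5, 19.5) = 19.5
  was_clamped = (19.5 != 19.5) = false
  -> result = 19.5
19.5


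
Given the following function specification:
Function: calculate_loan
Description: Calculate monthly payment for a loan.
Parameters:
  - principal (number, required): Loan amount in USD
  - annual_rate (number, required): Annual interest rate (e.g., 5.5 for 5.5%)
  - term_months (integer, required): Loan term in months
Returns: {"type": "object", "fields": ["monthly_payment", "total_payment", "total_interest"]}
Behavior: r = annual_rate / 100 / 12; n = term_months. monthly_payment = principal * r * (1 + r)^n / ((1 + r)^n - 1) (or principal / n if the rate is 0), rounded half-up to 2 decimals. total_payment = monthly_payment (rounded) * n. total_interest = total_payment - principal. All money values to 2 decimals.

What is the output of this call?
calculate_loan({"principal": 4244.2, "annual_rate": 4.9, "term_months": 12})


r = 4.9 / 100 / 12 = 0.004083333333 (keep full precision)
(1 + r)^12 = 1.05011558
monthly_payment = 4244.2 * 0.004083333333 * 1.05011558 / (1.05011558 - 1) = 363.140807 -> 363.14
total_payment = 363.14 * 12 = 4357.68
total_interest = 4357.68 - 4244.20 = 113.48
Output:
{"monthly_payment": 363.14, "total_payment": 4357.68, "total_interest": 113.48}


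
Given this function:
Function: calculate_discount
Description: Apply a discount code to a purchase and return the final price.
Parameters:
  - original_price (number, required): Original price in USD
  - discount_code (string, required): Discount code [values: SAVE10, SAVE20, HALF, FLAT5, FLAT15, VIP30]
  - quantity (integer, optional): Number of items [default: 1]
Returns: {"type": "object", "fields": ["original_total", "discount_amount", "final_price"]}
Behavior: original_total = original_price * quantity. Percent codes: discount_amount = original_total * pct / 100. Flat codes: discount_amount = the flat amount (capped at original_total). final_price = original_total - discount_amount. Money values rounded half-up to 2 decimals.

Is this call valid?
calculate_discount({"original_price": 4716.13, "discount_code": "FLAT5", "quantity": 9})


Checking all required parameters present and types match... All valid.
Valid


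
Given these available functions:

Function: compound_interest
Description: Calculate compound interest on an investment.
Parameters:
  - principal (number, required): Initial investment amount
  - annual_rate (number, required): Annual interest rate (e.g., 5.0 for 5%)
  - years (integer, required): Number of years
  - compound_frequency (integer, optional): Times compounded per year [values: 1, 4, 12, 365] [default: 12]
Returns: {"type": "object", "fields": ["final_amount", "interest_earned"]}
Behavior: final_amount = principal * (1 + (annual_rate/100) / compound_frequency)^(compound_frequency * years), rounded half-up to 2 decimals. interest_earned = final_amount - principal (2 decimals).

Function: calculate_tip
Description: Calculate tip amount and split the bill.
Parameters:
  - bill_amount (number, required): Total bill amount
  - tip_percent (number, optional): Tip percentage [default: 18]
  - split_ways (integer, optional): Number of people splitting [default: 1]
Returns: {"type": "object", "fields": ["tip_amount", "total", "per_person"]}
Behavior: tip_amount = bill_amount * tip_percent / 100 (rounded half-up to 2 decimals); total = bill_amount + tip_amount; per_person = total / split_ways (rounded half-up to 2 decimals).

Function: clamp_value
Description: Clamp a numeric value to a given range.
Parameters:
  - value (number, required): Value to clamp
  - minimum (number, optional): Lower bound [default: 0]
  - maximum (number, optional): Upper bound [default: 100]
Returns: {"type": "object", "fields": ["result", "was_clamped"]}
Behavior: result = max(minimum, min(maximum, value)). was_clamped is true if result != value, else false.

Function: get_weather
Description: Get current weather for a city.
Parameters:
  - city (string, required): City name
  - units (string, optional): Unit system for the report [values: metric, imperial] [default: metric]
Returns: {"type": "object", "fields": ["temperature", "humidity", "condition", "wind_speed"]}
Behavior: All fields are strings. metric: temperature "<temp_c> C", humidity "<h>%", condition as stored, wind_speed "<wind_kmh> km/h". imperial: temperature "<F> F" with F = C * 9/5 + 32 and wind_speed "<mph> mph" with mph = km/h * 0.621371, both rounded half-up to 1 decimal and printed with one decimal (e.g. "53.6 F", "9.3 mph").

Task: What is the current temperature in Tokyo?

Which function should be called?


The task needs a function whose description is: Get current weather for a city.
get_weather


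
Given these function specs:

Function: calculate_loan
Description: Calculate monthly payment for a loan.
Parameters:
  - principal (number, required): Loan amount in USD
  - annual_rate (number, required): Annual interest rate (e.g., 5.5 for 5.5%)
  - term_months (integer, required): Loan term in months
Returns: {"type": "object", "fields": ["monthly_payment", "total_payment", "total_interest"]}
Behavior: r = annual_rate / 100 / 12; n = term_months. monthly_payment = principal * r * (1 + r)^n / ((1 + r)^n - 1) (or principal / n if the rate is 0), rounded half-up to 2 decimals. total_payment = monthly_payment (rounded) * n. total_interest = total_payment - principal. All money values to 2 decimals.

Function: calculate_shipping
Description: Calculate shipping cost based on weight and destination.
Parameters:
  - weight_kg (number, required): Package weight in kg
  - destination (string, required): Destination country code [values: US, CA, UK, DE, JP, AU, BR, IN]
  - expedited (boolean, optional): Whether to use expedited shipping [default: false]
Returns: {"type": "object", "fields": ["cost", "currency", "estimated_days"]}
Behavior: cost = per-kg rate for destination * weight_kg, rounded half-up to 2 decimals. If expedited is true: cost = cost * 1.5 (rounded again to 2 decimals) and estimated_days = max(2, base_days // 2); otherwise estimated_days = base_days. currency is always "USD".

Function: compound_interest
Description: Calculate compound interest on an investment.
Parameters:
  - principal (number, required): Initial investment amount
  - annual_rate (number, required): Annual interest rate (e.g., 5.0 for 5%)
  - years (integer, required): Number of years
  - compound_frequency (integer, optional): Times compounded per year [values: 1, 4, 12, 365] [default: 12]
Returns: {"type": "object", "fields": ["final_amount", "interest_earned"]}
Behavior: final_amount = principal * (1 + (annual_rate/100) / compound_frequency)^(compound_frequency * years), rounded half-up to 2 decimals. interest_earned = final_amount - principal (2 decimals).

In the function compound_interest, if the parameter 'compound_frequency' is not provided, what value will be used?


The compound_interest spec declares:
  - compound_frequency (integer, optional): Times compounded per year [values: 1, 4, 12, 365] [default: 12]
Default:
12


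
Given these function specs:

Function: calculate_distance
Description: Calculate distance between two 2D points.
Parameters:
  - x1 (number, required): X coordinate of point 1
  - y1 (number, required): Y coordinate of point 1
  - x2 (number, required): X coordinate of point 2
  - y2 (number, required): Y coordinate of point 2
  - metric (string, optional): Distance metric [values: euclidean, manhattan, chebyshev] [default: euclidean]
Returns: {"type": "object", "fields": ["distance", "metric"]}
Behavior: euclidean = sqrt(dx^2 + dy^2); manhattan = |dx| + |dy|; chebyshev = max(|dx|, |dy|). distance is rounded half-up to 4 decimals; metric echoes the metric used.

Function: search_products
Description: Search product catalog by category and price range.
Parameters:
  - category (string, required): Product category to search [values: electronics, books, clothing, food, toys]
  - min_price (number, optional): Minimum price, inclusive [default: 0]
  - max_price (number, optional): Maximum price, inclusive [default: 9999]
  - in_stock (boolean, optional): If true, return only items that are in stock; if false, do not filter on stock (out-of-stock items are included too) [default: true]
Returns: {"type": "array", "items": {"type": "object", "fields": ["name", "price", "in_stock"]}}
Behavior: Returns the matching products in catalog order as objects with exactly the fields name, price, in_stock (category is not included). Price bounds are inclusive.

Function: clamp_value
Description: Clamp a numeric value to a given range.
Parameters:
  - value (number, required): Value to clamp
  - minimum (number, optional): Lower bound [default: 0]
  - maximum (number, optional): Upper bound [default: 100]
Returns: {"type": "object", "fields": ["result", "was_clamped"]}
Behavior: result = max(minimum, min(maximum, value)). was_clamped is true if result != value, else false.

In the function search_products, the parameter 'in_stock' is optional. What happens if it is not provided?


The search_products spec declares:
  - in_stock (boolean, optional): If true, return only items that are in stock; if false, do not filter on stock (out-of-stock items are included too) [default: true]
It defaults to true


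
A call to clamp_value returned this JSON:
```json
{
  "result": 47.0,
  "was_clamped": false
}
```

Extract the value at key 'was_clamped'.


false


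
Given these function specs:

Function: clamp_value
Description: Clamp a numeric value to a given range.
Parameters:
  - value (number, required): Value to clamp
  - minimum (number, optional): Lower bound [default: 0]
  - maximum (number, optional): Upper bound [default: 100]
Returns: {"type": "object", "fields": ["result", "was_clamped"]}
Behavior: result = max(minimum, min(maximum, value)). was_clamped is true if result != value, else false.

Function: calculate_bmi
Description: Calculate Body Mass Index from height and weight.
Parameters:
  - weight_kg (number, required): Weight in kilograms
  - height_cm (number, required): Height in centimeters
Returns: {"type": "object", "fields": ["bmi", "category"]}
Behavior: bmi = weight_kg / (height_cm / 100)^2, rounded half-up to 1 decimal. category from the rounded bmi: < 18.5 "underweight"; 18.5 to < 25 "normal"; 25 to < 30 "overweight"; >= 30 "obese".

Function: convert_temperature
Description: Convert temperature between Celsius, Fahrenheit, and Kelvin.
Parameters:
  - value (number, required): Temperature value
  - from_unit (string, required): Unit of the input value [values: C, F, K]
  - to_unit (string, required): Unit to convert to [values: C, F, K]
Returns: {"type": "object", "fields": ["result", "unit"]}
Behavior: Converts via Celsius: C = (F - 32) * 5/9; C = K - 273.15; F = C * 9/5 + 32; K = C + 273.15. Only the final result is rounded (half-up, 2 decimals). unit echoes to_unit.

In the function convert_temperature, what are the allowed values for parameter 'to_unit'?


The convert_temperature spec declares:
  - to_unit (string, required): Unit to convert to [values: C, F, K]
Allowed values:
C, F, K


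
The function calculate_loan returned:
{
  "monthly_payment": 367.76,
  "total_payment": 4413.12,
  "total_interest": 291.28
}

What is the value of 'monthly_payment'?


367.76


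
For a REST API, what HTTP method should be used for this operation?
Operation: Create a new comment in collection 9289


GET = read, POST = create, PUT = update/replace, DELETE = remove
This operation is a create.
POST


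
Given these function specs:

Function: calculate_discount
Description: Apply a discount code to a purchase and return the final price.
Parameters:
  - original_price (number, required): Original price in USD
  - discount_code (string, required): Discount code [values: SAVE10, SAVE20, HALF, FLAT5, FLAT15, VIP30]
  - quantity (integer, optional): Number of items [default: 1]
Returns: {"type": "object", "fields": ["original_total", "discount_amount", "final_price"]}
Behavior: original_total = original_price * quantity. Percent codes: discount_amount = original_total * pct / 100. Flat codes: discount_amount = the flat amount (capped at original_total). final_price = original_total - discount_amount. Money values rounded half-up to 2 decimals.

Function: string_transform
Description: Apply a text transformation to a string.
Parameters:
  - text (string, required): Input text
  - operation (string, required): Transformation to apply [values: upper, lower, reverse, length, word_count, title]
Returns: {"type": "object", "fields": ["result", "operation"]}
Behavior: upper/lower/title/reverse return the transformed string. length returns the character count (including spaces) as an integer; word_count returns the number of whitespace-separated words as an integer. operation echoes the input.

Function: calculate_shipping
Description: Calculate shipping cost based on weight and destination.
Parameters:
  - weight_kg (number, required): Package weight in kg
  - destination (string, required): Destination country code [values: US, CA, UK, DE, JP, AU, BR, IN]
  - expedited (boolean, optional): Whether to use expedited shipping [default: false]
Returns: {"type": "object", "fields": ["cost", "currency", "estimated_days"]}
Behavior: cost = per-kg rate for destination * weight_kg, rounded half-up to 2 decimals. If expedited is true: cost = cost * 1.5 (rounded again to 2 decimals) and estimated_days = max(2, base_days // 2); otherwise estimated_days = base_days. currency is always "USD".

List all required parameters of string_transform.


Parameters of string_transform and their required/optional flag:
  text: required
  operation: required
operation, text


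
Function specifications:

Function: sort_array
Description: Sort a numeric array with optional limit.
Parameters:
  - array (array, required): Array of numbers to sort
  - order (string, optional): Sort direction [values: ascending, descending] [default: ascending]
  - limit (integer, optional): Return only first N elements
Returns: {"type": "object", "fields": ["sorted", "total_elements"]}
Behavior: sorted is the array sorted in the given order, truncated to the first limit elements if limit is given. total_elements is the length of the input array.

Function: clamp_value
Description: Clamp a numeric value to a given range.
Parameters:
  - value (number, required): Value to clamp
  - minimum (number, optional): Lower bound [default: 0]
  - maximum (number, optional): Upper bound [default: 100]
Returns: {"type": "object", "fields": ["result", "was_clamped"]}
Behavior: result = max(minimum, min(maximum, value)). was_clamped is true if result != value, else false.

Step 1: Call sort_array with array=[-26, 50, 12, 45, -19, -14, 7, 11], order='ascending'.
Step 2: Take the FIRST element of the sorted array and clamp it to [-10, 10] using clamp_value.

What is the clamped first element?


Step 1: sort_array(order=ascending)
  sorted: [-26, -19, -14, 7, 11, 12, 45, 50]
  -> first element = -26
Step 2: clamp_value(value=-26, minimum=-10, maximum=10)
  result = max(-10, min(10, -26)) = max(-10, -26) = -10
  was_clamped = (-10 != -26) = true
  -> result = -10
-10


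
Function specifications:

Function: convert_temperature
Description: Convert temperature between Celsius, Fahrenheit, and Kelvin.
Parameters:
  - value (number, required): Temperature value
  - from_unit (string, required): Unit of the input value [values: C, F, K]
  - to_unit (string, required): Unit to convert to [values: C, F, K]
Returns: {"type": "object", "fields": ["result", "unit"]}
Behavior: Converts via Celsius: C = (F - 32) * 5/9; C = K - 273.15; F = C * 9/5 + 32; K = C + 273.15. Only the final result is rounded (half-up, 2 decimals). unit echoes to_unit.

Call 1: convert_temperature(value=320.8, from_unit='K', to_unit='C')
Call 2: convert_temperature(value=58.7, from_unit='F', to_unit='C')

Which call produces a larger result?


Call 1:
  To C: 320.8 - 273.15 = 47.65
  Target is C: 47.65
  Round to 2 decimals: 47.65
  -> 47.65 C
Call 2:
  To C: (58.7 - 32) * 5/9 = 14.833333
  Target is C: 14.833333
  Round to 2 decimals: 14.83
  -> 14.83 C
Call 1 (47.65 C)


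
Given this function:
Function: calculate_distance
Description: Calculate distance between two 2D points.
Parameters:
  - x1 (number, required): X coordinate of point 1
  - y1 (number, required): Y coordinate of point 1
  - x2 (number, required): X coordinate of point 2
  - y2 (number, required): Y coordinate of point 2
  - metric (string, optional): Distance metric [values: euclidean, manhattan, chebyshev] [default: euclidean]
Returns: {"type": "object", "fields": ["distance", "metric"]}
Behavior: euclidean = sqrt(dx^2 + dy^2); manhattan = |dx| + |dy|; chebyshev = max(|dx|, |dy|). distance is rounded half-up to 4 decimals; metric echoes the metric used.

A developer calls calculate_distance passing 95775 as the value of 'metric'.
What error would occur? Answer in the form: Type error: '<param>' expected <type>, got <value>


Spec: 'metric' is declared as string; 95775 is an integer.
Type error: 'metric' expected string, got 95775


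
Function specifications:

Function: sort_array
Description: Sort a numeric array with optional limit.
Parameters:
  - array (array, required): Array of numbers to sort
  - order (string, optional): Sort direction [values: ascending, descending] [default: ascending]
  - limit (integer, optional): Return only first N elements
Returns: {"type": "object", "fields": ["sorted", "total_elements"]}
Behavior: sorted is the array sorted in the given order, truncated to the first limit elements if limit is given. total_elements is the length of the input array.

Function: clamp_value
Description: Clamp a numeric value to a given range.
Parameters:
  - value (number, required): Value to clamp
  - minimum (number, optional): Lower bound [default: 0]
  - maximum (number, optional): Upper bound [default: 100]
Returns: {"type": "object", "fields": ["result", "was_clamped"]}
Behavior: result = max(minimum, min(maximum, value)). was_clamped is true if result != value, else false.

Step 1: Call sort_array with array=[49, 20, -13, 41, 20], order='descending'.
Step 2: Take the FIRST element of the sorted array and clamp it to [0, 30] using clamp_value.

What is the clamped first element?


Step 1: sort_array(order=descending)
  sorted: [49, 41, 20, 20, -13]
  -> first element = 49
Step 2: clamp_value(value=49, minimum=0, maximum=30)
  result = max(0, min(30, 49)) = max(0, 30) = 30
  was_clamped = (30 != 49) = true
  -> result = 30
30


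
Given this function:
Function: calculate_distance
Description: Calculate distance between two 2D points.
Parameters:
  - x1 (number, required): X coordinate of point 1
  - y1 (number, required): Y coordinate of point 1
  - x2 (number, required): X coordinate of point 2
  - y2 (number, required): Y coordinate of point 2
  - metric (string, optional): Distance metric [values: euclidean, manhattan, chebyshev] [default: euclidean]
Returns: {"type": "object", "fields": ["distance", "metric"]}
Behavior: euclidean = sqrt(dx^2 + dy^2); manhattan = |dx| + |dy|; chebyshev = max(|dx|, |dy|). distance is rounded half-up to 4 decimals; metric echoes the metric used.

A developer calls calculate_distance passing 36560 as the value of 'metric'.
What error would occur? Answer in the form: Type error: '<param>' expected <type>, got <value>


Spec: 'metric' is declared as string; 36560 is an integer.
Type error: 'metric' expected string, got 36560


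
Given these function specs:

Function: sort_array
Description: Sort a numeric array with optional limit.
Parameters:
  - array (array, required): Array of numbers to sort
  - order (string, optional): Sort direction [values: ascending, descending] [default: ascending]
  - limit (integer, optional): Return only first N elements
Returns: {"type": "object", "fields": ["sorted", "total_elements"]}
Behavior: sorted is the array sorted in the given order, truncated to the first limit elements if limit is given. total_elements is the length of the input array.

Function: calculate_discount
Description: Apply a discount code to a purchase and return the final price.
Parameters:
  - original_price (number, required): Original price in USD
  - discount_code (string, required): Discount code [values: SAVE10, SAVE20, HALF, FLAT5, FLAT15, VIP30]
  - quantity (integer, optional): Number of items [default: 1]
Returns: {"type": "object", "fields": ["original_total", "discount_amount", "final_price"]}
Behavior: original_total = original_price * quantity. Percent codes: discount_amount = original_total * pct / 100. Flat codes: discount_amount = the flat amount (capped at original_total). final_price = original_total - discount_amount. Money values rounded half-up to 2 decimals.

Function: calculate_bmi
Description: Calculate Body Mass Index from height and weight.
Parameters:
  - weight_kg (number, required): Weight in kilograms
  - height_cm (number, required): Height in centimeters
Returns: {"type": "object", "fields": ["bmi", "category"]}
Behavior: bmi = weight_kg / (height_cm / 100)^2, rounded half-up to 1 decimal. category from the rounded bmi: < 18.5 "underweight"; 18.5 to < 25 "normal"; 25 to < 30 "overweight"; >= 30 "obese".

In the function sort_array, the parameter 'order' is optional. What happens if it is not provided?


The sort_array spec declares:
  - order (string, optional): Sort direction [values: ascending, descending] [default: ascending]
It defaults to ascending


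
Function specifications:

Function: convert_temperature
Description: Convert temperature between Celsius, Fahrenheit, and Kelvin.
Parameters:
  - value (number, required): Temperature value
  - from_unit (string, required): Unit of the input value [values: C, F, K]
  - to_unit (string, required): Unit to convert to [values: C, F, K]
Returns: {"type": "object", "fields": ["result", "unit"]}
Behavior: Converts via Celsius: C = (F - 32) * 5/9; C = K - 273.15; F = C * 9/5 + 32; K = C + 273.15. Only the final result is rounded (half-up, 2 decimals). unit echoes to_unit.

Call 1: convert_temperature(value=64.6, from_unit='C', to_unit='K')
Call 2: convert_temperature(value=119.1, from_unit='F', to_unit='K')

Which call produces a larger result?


Call 1:
  Input already in C: 64.6
  To K: 64.6 + 273.15 = 337.75
  Round to 2 decimals: 337.75
  -> 337.75 K
Call 2:
  To C: (119.1 - 32) * 5/9 = 48.388889
  To K: 48.388889 + 273.15 = 321.538889
  Round to 2 decimals: 321.54
  -> 321.54 K
Call 1 (337.75 K)


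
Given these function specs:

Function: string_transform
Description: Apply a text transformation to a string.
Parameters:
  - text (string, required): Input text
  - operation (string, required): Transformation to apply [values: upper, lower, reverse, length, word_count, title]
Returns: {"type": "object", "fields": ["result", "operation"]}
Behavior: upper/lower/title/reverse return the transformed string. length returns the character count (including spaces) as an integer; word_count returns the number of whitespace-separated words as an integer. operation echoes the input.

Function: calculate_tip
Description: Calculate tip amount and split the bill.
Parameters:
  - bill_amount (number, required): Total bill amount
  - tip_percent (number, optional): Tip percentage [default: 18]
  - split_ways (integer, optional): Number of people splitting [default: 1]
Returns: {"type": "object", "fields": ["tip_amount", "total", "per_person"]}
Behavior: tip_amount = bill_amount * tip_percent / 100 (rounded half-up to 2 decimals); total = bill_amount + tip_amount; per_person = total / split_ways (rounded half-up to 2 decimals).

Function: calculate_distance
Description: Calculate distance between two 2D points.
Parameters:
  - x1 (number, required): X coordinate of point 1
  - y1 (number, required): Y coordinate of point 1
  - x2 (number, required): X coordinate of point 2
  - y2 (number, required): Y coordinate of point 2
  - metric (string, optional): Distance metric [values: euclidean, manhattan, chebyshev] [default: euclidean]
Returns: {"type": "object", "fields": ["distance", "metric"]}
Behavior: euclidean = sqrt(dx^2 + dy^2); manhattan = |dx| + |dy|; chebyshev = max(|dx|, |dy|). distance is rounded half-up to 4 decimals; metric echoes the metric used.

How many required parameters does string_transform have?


Parameters of string_transform: text (required), operation (required)
Required count:
2


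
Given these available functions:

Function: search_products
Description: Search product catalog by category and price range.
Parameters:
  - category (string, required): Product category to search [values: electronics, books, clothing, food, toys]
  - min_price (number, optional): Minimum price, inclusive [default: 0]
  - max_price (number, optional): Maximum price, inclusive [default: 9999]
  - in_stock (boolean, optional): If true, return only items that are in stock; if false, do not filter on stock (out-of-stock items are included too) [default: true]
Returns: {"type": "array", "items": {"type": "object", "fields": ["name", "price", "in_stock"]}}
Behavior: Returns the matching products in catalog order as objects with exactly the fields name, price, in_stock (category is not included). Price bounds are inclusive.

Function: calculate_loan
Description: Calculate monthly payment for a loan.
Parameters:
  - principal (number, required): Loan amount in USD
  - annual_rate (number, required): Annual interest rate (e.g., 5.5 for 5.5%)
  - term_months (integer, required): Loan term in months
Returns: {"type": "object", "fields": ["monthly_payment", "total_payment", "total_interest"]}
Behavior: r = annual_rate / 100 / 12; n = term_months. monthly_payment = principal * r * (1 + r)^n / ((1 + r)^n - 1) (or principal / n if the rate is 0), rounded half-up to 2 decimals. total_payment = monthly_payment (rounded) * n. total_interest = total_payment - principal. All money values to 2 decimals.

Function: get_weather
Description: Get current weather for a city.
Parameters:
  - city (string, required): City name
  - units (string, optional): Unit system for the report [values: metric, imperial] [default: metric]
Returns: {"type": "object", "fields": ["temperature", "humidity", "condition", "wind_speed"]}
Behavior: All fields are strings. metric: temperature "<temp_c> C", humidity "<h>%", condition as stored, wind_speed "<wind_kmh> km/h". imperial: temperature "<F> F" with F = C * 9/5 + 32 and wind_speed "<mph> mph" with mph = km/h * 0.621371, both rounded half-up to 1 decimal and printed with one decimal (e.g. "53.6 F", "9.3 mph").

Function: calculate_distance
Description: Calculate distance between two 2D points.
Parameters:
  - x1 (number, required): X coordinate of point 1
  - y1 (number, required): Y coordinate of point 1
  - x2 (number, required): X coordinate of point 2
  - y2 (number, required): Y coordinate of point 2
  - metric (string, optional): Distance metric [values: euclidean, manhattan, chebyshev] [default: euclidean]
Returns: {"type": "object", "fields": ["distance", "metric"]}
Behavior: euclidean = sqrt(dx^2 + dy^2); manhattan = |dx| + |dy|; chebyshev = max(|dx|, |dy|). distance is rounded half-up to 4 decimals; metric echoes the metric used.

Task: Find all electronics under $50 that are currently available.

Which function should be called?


The task needs a function whose description is: Search product catalog by category and price range.
search_products


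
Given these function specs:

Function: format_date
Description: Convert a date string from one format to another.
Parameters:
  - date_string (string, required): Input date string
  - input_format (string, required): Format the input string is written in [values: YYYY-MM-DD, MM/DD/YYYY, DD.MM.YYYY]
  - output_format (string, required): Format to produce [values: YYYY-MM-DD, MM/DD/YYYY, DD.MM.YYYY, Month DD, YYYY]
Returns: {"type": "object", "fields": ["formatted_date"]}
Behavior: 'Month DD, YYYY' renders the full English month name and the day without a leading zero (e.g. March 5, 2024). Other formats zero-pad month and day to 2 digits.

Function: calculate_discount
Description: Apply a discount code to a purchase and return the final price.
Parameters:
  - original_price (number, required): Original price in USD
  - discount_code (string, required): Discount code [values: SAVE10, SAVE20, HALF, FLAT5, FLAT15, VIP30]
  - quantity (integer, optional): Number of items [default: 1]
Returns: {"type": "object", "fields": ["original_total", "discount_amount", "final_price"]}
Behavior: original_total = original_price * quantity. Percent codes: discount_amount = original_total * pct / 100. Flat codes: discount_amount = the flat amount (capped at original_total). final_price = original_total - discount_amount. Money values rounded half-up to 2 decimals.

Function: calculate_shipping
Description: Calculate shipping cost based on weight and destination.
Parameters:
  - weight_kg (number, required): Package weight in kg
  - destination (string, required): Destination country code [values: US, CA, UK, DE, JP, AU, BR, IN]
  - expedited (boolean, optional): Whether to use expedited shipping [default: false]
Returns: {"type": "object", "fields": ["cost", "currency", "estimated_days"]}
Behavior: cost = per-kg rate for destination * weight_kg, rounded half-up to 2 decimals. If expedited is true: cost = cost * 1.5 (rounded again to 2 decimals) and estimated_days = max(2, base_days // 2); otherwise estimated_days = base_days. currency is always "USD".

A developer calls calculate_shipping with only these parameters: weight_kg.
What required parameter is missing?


Required parameters: weight_kg, destination
Provided: weight_kg
Missing: destination
destination
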